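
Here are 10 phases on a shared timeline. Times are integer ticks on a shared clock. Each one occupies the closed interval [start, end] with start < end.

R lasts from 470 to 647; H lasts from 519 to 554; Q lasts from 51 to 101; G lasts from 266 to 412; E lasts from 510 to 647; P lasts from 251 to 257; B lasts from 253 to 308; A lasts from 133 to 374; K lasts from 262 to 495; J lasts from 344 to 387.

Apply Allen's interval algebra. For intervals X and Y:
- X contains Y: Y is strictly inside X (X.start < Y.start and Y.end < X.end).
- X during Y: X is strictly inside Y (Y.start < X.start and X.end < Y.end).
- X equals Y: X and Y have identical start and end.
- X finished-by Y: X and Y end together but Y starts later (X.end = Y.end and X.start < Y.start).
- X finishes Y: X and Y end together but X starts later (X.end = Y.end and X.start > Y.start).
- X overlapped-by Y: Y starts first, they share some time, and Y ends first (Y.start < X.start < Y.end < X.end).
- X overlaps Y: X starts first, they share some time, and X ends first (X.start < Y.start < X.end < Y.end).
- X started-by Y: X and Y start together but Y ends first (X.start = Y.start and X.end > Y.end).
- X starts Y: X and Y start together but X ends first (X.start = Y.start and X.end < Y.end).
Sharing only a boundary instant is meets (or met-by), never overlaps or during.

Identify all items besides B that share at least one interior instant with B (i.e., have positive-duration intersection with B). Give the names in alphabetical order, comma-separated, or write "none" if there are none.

Target B = [253, 308].
A [133, 374] → contains → yes.
E [510, 647] → after → no.
G [266, 412] → overlapped-by → yes.
H [519, 554] → after → no.
J [344, 387] → after → no.
K [262, 495] → overlapped-by → yes.
P [251, 257] → overlaps → yes.
Q [51, 101] → before → no.
R [470, 647] → after → no.
Result: A, G, K, P.

A, G, K, P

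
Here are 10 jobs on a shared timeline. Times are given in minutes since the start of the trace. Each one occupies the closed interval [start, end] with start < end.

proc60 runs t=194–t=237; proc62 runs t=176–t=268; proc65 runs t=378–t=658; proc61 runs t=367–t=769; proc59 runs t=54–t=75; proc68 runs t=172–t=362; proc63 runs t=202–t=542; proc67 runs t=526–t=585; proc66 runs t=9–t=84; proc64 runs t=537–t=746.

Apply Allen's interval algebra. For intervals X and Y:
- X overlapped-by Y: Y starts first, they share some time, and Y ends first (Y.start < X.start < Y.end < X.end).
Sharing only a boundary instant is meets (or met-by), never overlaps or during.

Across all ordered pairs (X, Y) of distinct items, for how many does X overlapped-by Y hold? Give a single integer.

9

Checking all 90 ordered pairs for relation 'overlapped-by'; matching pairs in alphabetical order:
(proc61, proc63): proc61 overlapped-by proc63 ✓
(proc63, proc60): proc63 overlapped-by proc60 ✓
(proc63, proc62): proc63 overlapped-by proc62 ✓
(proc63, proc68): proc63 overlapped-by proc68 ✓
(proc64, proc63): proc64 overlapped-by proc63 ✓
(proc64, proc65): proc64 overlapped-by proc65 ✓
(proc64, proc67): proc64 overlapped-by proc67 ✓
(proc65, proc63): proc65 overlapped-by proc63 ✓
(proc67, proc63): proc67 overlapped-by proc63 ✓
Count: 9.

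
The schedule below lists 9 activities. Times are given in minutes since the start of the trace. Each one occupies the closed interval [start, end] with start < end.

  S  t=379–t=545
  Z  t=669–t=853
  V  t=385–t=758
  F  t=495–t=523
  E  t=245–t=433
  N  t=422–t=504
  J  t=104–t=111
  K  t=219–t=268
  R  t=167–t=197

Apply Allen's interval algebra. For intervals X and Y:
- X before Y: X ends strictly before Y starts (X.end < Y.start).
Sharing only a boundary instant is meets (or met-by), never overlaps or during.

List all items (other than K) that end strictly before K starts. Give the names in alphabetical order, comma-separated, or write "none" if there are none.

J, R

Target K = [t=219, t=268].
E [t=245, t=433] → overlapped-by → no.
F [t=495, t=523] → after → no.
J [t=104, t=111] → before → yes.
N [t=422, t=504] → after → no.
R [t=167, t=197] → before → yes.
S [t=379, t=545] → after → no.
V [t=385, t=758] → after → no.
Z [t=669, t=853] → after → no.
Result: J, R.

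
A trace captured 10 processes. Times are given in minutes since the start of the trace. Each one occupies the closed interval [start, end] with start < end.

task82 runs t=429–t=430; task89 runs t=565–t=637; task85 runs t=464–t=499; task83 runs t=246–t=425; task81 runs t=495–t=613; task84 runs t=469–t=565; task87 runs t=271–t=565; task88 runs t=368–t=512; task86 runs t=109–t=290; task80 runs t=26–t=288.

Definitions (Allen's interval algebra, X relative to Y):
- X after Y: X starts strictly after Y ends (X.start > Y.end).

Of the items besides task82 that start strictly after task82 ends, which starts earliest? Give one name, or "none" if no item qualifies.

Target task82 = [t=429, t=430].
task80 [t=26, t=288] → before → excluded.
task81 [t=495, t=613] → after → candidate.
task83 [t=246, t=425] → before → excluded.
task84 [t=469, t=565] → after → candidate.
task85 [t=464, t=499] → after → candidate.
task86 [t=109, t=290] → before → excluded.
task87 [t=271, t=565] → contains → excluded.
task88 [t=368, t=512] → contains → excluded.
task89 [t=565, t=637] → after → candidate.
Among candidates, earliest start is t=464 → task85.

task85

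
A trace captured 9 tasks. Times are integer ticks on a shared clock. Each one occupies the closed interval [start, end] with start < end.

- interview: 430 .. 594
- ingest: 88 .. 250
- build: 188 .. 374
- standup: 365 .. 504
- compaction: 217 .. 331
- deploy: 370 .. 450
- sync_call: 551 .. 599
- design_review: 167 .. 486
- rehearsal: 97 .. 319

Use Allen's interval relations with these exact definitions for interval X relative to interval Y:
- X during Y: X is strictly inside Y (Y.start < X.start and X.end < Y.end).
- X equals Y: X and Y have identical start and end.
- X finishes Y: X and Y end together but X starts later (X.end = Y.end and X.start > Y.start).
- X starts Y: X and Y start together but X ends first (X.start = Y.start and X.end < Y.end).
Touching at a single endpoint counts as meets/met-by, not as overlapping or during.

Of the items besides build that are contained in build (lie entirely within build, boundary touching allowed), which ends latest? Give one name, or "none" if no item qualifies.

compaction

Target build = [188, 374].
compaction [217, 331] → during → candidate.
deploy [370, 450] → overlapped-by → excluded.
design_review [167, 486] → contains → excluded.
ingest [88, 250] → overlaps → excluded.
interview [430, 594] → after → excluded.
rehearsal [97, 319] → overlaps → excluded.
standup [365, 504] → overlapped-by → excluded.
sync_call [551, 599] → after → excluded.
Among candidates, latest end is 331 → compaction.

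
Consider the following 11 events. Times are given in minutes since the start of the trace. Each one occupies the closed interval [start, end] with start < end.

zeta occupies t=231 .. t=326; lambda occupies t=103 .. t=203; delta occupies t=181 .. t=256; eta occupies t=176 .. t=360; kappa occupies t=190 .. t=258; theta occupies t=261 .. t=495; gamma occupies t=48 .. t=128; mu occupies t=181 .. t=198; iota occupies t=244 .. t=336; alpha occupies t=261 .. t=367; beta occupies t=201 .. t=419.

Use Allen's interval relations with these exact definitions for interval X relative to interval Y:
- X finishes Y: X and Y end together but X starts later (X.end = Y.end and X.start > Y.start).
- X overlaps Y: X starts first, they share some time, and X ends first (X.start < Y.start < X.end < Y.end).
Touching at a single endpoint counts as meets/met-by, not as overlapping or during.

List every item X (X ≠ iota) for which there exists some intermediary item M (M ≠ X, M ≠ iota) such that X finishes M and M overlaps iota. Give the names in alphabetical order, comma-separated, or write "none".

Target iota = [t=244, t=336].
Intermediaries M with M overlaps iota: delta, kappa, zeta.
Via delta — items with X finishes delta: none.
Via kappa — items with X finishes kappa: none.
Via zeta — items with X finishes zeta: none.
Union: none.

none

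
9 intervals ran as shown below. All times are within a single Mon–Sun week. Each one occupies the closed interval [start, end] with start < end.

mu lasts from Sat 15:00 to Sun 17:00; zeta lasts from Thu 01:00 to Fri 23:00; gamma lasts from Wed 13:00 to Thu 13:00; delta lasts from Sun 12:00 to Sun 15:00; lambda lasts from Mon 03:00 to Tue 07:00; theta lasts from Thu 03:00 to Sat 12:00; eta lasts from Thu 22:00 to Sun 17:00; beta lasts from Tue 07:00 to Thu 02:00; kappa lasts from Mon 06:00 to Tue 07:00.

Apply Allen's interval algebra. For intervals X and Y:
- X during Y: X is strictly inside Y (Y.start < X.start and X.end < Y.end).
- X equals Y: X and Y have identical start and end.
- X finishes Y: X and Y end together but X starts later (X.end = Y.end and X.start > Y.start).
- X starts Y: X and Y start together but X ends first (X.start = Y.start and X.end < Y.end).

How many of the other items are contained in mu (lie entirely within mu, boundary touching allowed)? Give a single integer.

Target mu = [Sat 15:00, Sun 17:00].
beta [Tue 07:00, Thu 02:00] → before → no.
delta [Sun 12:00, Sun 15:00] → during → counts.
eta [Thu 22:00, Sun 17:00] → finished-by → no.
gamma [Wed 13:00, Thu 13:00] → before → no.
kappa [Mon 06:00, Tue 07:00] → before → no.
lambda [Mon 03:00, Tue 07:00] → before → no.
theta [Thu 03:00, Sat 12:00] → before → no.
zeta [Thu 01:00, Fri 23:00] → before → no.
Total: 1.

1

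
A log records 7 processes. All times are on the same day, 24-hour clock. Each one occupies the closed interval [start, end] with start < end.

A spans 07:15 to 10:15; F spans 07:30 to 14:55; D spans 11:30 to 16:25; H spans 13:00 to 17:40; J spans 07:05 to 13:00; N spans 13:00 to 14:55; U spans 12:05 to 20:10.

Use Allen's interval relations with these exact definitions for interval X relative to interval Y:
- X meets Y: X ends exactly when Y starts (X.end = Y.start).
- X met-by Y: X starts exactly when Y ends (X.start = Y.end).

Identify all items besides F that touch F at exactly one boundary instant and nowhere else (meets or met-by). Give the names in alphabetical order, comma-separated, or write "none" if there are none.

none

Target F = [07:30, 14:55].
A [07:15, 10:15] → overlaps → no.
D [11:30, 16:25] → overlapped-by → no.
H [13:00, 17:40] → overlapped-by → no.
J [07:05, 13:00] → overlaps → no.
N [13:00, 14:55] → finishes → no.
U [12:05, 20:10] → overlapped-by → no.
Result: none.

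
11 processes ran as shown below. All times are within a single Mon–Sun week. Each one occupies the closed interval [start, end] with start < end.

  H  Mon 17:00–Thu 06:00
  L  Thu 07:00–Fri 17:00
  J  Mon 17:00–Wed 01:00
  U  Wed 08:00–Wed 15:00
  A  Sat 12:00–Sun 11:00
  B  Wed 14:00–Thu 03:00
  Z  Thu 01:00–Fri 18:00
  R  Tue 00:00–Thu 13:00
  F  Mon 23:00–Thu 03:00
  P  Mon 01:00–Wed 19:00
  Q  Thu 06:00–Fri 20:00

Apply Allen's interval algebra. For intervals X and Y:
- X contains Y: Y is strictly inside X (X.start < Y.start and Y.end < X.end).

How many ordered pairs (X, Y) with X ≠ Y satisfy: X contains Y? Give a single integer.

Checking all 110 ordered pairs for relation 'contains'; matching pairs in alphabetical order:
(F, U): F contains U ✓
(H, B): H contains B ✓
(H, F): H contains F ✓
(H, U): H contains U ✓
(P, J): P contains J ✓
(P, U): P contains U ✓
(Q, L): Q contains L ✓
(R, B): R contains B ✓
(R, U): R contains U ✓
(Z, L): Z contains L ✓
Count: 10.

10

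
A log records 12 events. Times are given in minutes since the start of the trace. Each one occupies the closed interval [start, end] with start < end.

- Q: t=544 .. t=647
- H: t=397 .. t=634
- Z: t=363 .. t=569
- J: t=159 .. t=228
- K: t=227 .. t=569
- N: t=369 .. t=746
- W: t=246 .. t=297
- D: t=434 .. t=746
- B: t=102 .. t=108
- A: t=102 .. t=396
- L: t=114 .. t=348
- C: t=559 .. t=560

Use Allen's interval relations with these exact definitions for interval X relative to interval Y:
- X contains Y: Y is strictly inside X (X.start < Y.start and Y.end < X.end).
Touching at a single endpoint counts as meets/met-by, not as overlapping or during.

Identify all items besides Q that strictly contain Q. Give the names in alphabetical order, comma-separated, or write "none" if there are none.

D, N

Target Q = [t=544, t=647].
A [t=102, t=396] → before → no.
B [t=102, t=108] → before → no.
C [t=559, t=560] → during → no.
D [t=434, t=746] → contains → yes.
H [t=397, t=634] → overlaps → no.
J [t=159, t=228] → before → no.
K [t=227, t=569] → overlaps → no.
L [t=114, t=348] → before → no.
N [t=369, t=746] → contains → yes.
W [t=246, t=297] → before → no.
Z [t=363, t=569] → overlaps → no.
Result: D, N.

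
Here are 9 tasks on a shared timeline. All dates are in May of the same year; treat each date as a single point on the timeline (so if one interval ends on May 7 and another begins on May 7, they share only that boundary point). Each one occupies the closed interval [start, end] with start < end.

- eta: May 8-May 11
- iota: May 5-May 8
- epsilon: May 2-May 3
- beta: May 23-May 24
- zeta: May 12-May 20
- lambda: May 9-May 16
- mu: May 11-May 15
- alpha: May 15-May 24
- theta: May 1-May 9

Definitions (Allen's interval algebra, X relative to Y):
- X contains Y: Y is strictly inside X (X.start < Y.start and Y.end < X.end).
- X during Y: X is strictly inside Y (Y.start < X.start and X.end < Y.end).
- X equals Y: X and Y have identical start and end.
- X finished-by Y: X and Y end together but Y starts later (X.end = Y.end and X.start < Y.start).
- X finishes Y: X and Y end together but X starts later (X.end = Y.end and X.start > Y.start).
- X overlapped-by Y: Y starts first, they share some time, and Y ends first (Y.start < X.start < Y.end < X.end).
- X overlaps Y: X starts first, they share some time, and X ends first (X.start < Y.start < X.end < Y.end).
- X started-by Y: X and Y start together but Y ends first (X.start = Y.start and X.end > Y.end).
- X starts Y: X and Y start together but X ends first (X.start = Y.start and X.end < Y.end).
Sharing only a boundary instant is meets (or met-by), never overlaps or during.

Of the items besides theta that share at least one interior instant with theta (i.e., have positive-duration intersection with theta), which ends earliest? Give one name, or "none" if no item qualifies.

Target theta = [May 1, May 9].
alpha [May 15, May 24] → after → excluded.
beta [May 23, May 24] → after → excluded.
epsilon [May 2, May 3] → during → candidate.
eta [May 8, May 11] → overlapped-by → candidate.
iota [May 5, May 8] → during → candidate.
lambda [May 9, May 16] → met-by → excluded.
mu [May 11, May 15] → after → excluded.
zeta [May 12, May 20] → after → excluded.
Among candidates, earliest end is May 3 → epsilon.

epsilon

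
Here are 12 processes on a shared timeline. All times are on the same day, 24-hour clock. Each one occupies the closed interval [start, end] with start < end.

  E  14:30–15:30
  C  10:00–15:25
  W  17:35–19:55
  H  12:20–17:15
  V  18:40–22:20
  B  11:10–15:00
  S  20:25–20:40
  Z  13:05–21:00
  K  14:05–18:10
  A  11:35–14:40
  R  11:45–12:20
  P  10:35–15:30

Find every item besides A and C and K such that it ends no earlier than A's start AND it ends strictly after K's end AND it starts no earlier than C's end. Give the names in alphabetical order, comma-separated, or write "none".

S, V, W

Conditions: its end is no earlier than A's start (X.end >= 11:35) AND its end is strictly after K's end (X.end > 18:10) AND its start is no earlier than C's end (X.start >= 15:25).
B: end 15:00 >= 11:35? ✓; end 15:00 > 18:10? ✗; start 11:10 >= 15:25? ✗ → no.
E: end 15:30 >= 11:35? ✓; end 15:30 > 18:10? ✗; start 14:30 >= 15:25? ✗ → no.
H: end 17:15 >= 11:35? ✓; end 17:15 > 18:10? ✗; start 12:20 >= 15:25? ✗ → no.
P: end 15:30 >= 11:35? ✓; end 15:30 > 18:10? ✗; start 10:35 >= 15:25? ✗ → no.
R: end 12:20 >= 11:35? ✓; end 12:20 > 18:10? ✗; start 11:45 >= 15:25? ✗ → no.
S: end 20:40 >= 11:35? ✓; end 20:40 > 18:10? ✓; start 20:25 >= 15:25? ✓ → yes.
V: end 22:20 >= 11:35? ✓; end 22:20 > 18:10? ✓; start 18:40 >= 15:25? ✓ → yes.
W: end 19:55 >= 11:35? ✓; end 19:55 > 18:10? ✓; start 17:35 >= 15:25? ✓ → yes.
Z: end 21:00 >= 11:35? ✓; end 21:00 > 18:10? ✓; start 13:05 >= 15:25? ✗ → no.
Result: S, V, W.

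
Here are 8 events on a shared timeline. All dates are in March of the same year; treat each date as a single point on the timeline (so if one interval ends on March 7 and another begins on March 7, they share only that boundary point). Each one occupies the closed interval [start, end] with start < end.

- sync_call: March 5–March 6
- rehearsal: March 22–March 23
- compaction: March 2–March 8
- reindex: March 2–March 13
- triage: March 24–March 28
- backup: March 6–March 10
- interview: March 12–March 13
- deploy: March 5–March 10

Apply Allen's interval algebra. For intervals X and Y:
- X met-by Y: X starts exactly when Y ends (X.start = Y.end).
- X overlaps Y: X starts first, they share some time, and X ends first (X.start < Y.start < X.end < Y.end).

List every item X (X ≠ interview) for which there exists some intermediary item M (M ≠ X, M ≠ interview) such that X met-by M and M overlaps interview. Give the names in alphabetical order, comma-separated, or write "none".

none

Target interview = [March 12, March 13].
Intermediaries M with M overlaps interview: none.
Union: none.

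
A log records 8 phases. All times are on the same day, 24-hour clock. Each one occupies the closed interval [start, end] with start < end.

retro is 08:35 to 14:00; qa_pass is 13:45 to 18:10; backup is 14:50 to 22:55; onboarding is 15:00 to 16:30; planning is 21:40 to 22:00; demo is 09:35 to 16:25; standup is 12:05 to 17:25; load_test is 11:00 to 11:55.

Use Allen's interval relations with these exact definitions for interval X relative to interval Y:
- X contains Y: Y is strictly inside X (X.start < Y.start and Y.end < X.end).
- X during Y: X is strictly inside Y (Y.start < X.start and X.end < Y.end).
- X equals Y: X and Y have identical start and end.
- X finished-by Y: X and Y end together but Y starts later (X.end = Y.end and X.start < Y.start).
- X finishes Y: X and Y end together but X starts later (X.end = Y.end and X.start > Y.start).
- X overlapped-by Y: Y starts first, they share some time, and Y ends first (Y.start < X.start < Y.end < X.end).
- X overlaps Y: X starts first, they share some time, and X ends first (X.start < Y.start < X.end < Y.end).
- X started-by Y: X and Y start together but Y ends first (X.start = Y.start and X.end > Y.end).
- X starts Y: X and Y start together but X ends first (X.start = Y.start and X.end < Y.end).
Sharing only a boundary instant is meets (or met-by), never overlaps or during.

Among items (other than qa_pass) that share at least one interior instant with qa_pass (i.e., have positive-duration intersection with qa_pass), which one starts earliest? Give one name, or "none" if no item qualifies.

Target qa_pass = [13:45, 18:10].
backup [14:50, 22:55] → overlapped-by → candidate.
demo [09:35, 16:25] → overlaps → candidate.
load_test [11:00, 11:55] → before → excluded.
onboarding [15:00, 16:30] → during → candidate.
planning [21:40, 22:00] → after → excluded.
retro [08:35, 14:00] → overlaps → candidate.
standup [12:05, 17:25] → overlaps → candidate.
Among candidates, earliest start is 08:35 → retro.

retro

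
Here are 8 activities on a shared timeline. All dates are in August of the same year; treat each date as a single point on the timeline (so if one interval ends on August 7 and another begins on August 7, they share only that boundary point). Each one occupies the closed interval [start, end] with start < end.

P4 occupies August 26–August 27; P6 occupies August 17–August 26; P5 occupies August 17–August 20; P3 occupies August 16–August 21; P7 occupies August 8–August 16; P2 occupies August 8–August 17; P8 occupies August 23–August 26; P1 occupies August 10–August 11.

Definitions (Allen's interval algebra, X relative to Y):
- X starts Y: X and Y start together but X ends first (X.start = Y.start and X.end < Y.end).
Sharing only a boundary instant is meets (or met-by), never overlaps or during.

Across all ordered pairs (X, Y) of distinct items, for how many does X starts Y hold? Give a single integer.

Checking all 56 ordered pairs for relation 'starts'; matching pairs in alphabetical order:
(P5, P6): P5 starts P6 ✓
(P7, P2): P7 starts P2 ✓
Count: 2.

2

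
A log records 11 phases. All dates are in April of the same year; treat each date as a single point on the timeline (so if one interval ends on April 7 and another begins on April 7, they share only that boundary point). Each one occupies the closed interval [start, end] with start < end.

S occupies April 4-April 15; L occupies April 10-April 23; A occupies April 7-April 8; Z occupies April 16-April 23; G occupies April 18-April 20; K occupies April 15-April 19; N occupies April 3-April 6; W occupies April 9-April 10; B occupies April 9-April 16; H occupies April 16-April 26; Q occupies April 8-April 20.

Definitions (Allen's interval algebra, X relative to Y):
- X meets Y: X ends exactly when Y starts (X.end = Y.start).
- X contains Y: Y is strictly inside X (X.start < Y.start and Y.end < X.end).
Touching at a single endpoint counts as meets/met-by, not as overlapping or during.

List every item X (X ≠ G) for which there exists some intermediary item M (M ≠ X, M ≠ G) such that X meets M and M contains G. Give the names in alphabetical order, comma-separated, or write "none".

B, W

Target G = [April 18, April 20].
Intermediaries M with M contains G: H, L, Z.
Via H — items with X meets H: B.
Via L — items with X meets L: W.
Via Z — items with X meets Z: B.
Union: B, W.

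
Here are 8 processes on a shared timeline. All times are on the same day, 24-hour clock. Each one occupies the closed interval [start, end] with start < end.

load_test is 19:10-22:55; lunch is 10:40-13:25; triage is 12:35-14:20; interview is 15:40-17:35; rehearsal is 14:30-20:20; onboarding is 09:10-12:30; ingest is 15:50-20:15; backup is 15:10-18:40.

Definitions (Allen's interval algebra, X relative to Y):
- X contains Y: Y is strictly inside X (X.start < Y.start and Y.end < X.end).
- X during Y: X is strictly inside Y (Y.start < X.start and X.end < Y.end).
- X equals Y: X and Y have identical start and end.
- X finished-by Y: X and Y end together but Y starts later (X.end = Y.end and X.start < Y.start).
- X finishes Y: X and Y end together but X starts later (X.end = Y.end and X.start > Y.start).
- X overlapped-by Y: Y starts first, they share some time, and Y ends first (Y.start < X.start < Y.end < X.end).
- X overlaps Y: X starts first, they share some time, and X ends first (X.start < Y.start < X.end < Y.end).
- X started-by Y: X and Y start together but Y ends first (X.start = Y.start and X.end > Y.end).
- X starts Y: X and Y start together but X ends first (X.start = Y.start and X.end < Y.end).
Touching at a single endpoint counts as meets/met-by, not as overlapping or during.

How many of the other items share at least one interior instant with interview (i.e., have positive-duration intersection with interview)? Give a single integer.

3

Target interview = [15:40, 17:35].
backup [15:10, 18:40] → contains → counts.
ingest [15:50, 20:15] → overlapped-by → counts.
load_test [19:10, 22:55] → after → no.
lunch [10:40, 13:25] → before → no.
onboarding [09:10, 12:30] → before → no.
rehearsal [14:30, 20:20] → contains → counts.
triage [12:35, 14:20] → before → no.
Total: 3.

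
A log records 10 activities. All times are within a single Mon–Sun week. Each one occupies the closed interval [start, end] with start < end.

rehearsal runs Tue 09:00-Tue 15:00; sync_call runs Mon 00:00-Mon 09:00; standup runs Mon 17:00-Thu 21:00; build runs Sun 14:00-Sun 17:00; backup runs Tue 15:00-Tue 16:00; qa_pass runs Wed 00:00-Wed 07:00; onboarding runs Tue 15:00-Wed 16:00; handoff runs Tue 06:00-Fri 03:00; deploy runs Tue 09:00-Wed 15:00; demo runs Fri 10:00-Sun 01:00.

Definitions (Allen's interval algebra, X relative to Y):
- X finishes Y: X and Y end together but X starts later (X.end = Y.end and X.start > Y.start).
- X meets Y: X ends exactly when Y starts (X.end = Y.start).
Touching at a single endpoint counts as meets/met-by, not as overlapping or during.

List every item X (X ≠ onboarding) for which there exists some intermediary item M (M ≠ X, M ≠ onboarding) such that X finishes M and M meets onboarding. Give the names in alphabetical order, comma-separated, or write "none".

Target onboarding = [Tue 15:00, Wed 16:00].
Intermediaries M with M meets onboarding: rehearsal.
Via rehearsal — items with X finishes rehearsal: none.
Union: none.

none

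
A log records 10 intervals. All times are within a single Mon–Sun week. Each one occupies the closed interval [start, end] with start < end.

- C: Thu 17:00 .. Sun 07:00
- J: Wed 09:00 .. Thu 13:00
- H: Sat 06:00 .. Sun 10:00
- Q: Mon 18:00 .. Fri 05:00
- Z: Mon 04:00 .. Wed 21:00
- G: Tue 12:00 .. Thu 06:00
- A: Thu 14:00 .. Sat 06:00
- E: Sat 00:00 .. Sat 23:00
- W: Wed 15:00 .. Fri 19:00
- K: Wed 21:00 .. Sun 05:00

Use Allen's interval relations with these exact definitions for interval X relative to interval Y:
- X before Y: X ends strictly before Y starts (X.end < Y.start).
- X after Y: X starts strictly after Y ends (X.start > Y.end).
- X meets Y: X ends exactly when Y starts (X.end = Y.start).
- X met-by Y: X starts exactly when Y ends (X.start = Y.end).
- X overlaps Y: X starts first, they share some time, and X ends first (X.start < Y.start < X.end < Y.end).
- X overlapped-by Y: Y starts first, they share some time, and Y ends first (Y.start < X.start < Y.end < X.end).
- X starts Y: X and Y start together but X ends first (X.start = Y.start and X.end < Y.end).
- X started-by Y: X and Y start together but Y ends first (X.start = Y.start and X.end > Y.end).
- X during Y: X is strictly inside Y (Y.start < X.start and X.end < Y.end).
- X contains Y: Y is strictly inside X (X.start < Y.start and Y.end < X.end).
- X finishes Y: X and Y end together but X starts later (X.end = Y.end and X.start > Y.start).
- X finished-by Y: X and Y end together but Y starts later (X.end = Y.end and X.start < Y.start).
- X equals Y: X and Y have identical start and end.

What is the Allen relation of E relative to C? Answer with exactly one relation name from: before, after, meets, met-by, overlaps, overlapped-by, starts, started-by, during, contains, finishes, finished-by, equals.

E = [Sat 00:00, Sat 23:00]; C = [Thu 17:00, Sun 07:00].
Compare endpoints: E.start > C.start, E.start < C.end, E.end > C.start, E.end < C.end.
That pattern is 'during'.

during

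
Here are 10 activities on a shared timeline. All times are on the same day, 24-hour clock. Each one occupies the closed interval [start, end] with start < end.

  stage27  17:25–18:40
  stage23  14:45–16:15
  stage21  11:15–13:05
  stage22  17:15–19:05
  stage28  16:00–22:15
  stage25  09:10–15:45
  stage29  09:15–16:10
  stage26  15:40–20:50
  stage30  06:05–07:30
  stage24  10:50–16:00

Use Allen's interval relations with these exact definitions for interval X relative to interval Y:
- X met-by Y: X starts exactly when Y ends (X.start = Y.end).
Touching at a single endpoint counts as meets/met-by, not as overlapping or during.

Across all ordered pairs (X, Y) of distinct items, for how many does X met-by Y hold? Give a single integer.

Checking all 90 ordered pairs for relation 'met-by'; matching pairs in alphabetical order:
(stage28, stage24): stage28 met-by stage24 ✓
Count: 1.

1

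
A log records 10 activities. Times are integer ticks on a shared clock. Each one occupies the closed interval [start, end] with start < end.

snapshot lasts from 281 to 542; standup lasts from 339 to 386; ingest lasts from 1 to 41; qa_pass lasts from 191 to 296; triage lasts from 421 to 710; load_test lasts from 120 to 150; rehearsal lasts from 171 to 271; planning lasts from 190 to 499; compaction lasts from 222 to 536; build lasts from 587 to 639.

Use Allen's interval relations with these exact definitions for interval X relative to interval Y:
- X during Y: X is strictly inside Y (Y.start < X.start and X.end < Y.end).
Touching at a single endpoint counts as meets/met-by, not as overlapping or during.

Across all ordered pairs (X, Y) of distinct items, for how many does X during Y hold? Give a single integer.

5

Checking all 90 ordered pairs for relation 'during'; matching pairs in alphabetical order:
(build, triage): build during triage ✓
(qa_pass, planning): qa_pass during planning ✓
(standup, compaction): standup during compaction ✓
(standup, planning): standup during planning ✓
(standup, snapshot): standup during snapshot ✓
Count: 5.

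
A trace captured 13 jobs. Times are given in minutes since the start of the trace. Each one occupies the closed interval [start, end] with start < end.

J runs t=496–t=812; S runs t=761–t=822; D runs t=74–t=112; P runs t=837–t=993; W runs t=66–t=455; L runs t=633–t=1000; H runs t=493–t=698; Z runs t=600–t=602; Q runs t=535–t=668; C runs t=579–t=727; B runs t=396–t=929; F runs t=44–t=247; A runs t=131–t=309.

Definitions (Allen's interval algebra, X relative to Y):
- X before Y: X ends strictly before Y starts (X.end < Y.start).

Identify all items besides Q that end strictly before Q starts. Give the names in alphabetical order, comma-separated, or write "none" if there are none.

A, D, F, W

Target Q = [t=535, t=668].
A [t=131, t=309] → before → yes.
B [t=396, t=929] → contains → no.
C [t=579, t=727] → overlapped-by → no.
D [t=74, t=112] → before → yes.
F [t=44, t=247] → before → yes.
H [t=493, t=698] → contains → no.
J [t=496, t=812] → contains → no.
L [t=633, t=1000] → overlapped-by → no.
P [t=837, t=993] → after → no.
S [t=761, t=822] → after → no.
W [t=66, t=455] → before → yes.
Z [t=600, t=602] → during → no.
Result: A, D, F, W.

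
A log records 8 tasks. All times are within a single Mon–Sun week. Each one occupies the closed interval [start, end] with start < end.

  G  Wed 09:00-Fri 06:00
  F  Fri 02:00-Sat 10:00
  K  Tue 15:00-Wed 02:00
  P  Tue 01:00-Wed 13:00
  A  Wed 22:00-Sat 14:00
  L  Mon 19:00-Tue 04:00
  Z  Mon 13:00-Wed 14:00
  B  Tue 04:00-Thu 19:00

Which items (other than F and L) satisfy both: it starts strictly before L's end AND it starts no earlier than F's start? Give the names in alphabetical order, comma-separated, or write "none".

none

Conditions: its start is strictly before L's end (X.start < Tue 04:00) AND its start is no earlier than F's start (X.start >= Fri 02:00).
A: start Wed 22:00 < Tue 04:00? ✗; start Wed 22:00 >= Fri 02:00? ✗ → no.
B: start Tue 04:00 < Tue 04:00? ✗; start Tue 04:00 >= Fri 02:00? ✗ → no.
G: start Wed 09:00 < Tue 04:00? ✗; start Wed 09:00 >= Fri 02:00? ✗ → no.
K: start Tue 15:00 < Tue 04:00? ✗; start Tue 15:00 >= Fri 02:00? ✗ → no.
P: start Tue 01:00 < Tue 04:00? ✓; start Tue 01:00 >= Fri 02:00? ✗ → no.
Z: start Mon 13:00 < Tue 04:00? ✓; start Mon 13:00 >= Fri 02:00? ✗ → no.
Result: none.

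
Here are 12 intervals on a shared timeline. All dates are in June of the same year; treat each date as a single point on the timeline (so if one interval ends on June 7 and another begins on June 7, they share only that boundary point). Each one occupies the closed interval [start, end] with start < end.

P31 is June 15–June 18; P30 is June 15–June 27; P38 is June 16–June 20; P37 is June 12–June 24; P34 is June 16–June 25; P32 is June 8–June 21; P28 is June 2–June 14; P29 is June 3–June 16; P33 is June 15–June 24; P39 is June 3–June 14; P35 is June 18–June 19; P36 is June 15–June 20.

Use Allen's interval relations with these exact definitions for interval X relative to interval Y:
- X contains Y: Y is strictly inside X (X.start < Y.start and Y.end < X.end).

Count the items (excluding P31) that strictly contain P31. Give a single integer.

Target P31 = [June 15, June 18].
P28 [June 2, June 14] → before → no.
P29 [June 3, June 16] → overlaps → no.
P30 [June 15, June 27] → started-by → no.
P32 [June 8, June 21] → contains → counts.
P33 [June 15, June 24] → started-by → no.
P34 [June 16, June 25] → overlapped-by → no.
P35 [June 18, June 19] → met-by → no.
P36 [June 15, June 20] → started-by → no.
P37 [June 12, June 24] → contains → counts.
P38 [June 16, June 20] → overlapped-by → no.
P39 [June 3, June 14] → before → no.
Total: 2.

2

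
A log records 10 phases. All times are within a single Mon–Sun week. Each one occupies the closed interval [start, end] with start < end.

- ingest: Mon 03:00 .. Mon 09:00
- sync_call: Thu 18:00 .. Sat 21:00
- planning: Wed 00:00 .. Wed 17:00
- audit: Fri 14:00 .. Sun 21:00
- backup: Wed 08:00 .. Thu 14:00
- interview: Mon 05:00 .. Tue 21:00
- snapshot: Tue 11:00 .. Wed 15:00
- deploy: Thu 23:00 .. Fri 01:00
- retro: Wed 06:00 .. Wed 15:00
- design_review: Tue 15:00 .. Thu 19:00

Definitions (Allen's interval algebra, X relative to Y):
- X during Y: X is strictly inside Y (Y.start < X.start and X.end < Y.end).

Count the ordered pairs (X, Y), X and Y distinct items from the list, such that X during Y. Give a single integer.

Checking all 90 ordered pairs for relation 'during'; matching pairs in alphabetical order:
(backup, design_review): backup during design_review ✓
(deploy, sync_call): deploy during sync_call ✓
(planning, design_review): planning during design_review ✓
(retro, design_review): retro during design_review ✓
(retro, planning): retro during planning ✓
Count: 5.

5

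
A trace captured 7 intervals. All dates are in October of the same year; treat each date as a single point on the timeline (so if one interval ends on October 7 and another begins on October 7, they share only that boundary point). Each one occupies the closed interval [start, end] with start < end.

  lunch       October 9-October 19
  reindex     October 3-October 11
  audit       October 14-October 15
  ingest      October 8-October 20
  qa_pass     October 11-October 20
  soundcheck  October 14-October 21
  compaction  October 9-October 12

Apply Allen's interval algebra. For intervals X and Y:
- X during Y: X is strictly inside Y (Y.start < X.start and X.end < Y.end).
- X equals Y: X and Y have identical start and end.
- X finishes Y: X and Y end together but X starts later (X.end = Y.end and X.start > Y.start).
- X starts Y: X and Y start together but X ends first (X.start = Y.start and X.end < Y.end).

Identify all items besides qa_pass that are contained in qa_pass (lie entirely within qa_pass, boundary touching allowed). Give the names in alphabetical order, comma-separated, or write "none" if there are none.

Target qa_pass = [October 11, October 20].
audit [October 14, October 15] → during → yes.
compaction [October 9, October 12] → overlaps → no.
ingest [October 8, October 20] → finished-by → no.
lunch [October 9, October 19] → overlaps → no.
reindex [October 3, October 11] → meets → no.
soundcheck [October 14, October 21] → overlapped-by → no.
Result: audit.

audit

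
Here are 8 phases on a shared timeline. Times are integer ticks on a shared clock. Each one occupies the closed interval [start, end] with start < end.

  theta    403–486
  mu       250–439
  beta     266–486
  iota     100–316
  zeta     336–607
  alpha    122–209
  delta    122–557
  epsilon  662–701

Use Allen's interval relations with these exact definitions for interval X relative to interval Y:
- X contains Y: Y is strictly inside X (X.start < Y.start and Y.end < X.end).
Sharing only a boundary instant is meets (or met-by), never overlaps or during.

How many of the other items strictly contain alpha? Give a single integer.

Target alpha = [122, 209].
beta [266, 486] → after → no.
delta [122, 557] → started-by → no.
epsilon [662, 701] → after → no.
iota [100, 316] → contains → counts.
mu [250, 439] → after → no.
theta [403, 486] → after → no.
zeta [336, 607] → after → no.
Total: 1.

1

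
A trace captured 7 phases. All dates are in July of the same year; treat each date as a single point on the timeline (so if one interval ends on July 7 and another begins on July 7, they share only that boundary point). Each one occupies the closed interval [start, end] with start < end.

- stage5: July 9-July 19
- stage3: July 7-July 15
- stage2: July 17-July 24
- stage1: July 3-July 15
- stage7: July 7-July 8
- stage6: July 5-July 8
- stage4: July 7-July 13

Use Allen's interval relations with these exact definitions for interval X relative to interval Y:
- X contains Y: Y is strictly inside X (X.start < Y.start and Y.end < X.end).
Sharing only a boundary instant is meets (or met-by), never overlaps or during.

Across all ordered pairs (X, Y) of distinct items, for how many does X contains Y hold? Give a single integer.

3

Checking all 42 ordered pairs for relation 'contains'; matching pairs in alphabetical order:
(stage1, stage4): stage1 contains stage4 ✓
(stage1, stage6): stage1 contains stage6 ✓
(stage1, stage7): stage1 contains stage7 ✓
Count: 3.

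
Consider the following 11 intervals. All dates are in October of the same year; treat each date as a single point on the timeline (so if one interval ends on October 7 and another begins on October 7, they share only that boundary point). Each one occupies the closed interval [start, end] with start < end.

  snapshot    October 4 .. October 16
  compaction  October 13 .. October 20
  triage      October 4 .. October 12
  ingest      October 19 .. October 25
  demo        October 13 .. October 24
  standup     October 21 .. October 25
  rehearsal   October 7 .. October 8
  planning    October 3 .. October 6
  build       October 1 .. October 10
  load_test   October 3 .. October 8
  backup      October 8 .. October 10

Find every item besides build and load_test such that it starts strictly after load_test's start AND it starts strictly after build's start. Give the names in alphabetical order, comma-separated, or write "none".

Conditions: its start is strictly after load_test's start (X.start > October 3) AND its start is strictly after build's start (X.start > October 1).
backup: start October 8 > October 3? ✓; start October 8 > October 1? ✓ → yes.
compaction: start October 13 > October 3? ✓; start October 13 > October 1? ✓ → yes.
demo: start October 13 > October 3? ✓; start October 13 > October 1? ✓ → yes.
ingest: start October 19 > October 3? ✓; start October 19 > October 1? ✓ → yes.
planning: start October 3 > October 3? ✗; start October 3 > October 1? ✓ → no.
rehearsal: start October 7 > October 3? ✓; start October 7 > October 1? ✓ → yes.
snapshot: start October 4 > October 3? ✓; start October 4 > October 1? ✓ → yes.
standup: start October 21 > October 3? ✓; start October 21 > October 1? ✓ → yes.
triage: start October 4 > October 3? ✓; start October 4 > October 1? ✓ → yes.
Result: backup, compaction, demo, ingest, rehearsal, snapshot, standup, triage.

backup, compaction, demo, ingest, rehearsal, snapshot, standup, triage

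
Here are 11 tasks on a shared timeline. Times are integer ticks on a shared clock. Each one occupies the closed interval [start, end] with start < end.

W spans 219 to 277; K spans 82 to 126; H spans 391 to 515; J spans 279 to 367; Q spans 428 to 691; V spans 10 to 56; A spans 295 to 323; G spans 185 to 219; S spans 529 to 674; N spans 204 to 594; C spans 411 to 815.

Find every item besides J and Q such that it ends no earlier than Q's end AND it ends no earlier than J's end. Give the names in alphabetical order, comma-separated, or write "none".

Conditions: its end is no earlier than Q's end (X.end >= 691) AND its end is no earlier than J's end (X.end >= 367).
A: end 323 >= 691? ✗; end 323 >= 367? ✗ → no.
C: end 815 >= 691? ✓; end 815 >= 367? ✓ → yes.
G: end 219 >= 691? ✗; end 219 >= 367? ✗ → no.
H: end 515 >= 691? ✗; end 515 >= 367? ✓ → no.
K: end 126 >= 691? ✗; end 126 >= 367? ✗ → no.
N: end 594 >= 691? ✗; end 594 >= 367? ✓ → no.
S: end 674 >= 691? ✗; end 674 >= 367? ✓ → no.
V: end 56 >= 691? ✗; end 56 >= 367? ✗ → no.
W: end 277 >= 691? ✗; end 277 >= 367? ✗ → no.
Result: C.

C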